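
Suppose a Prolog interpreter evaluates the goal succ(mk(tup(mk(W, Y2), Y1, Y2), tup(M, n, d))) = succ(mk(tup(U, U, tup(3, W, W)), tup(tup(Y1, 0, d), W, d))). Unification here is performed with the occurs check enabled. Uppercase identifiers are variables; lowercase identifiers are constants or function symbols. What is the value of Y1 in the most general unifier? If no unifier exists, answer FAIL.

Decompose succ/1: mk(tup(mk(W, Y2), Y1, Y2), tup(M, n, d)) = mk(tup(U, U, tup(3, W, W)), tup(tup(Y1, 0, d), W, d)).
Decompose mk/2: tup(mk(W, Y2), Y1, Y2) = tup(U, U, tup(3, W, W)),  tup(M, n, d) = tup(tup(Y1, 0, d), W, d).
Decompose tup/3: mk(W, Y2) = U,  Y1 = U,  Y2 = tup(3, W, W).
Bind U := mk(W, Y2); substituting into the one remaining equation that mentions U gives: Y1 = mk(W, Y2).
Bind Y1 := mk(W, Y2); substituting into the one remaining equation that mentions Y1 gives: tup(M, n, d) = tup(tup(mk(W, Y2), 0, d), W, d).
Bind Y2 := tup(3, W, W); substituting into the remaining equation gives: tup(M, n, d) = tup(tup(mk(W, tup(3, W, W)), 0, d), W, d). Substituting into the earlier bindings gives U := mk(W, tup(3, W, W)), Y1 := mk(W, tup(3, W, W)).
Decompose tup/3: M = tup(mk(W, tup(3, W, W)), 0, d),  n = W,  d = d.
Bind M := tup(mk(W, tup(3, W, W)), 0, d); no other remaining equation mentions M.
Bind W := n; no other remaining equation mentions W. Substituting into the earlier bindings gives U := mk(n, tup(3, n, n)), Y1 := mk(n, tup(3, n, n)), Y2 := tup(3, n, n), M := tup(mk(n, tup(3, n, n)), 0, d).
Delete trivial equation d = d.
MGU = { U ↦ mk(n, tup(3, n, n)), Y1 ↦ mk(n, tup(3, n, n)), Y2 ↦ tup(3, n, n), M ↦ tup(mk(n, tup(3, n, n)), 0, d), W ↦ n }, so Y1 ↦ mk(n, tup(3, n, n)).

mk(n, tup(3, n, n))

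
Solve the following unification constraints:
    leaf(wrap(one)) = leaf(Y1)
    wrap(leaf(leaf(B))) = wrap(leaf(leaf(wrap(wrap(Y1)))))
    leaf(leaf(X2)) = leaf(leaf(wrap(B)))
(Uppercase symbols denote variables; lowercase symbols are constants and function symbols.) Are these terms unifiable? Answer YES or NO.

Decompose leaf/1: wrap(one) = Y1.
Bind Y1 := wrap(one); substituting into the one remaining equation that mentions Y1 gives: wrap(leaf(leaf(B))) = wrap(leaf(leaf(wrap(wrap(wrap(one)))))).
Decompose wrap/1: leaf(leaf(B)) = leaf(leaf(wrap(wrap(wrap(one))))).
Decompose leaf/1: leaf(B) = leaf(wrap(wrap(wrap(one)))).
Decompose leaf/1: B = wrap(wrap(wrap(one))).
Bind B := wrap(wrap(wrap(one))); substituting into the remaining equation gives: leaf(leaf(X2)) = leaf(leaf(wrap(wrap(wrap(wrap(one)))))).
Decompose leaf/1: leaf(X2) = leaf(wrap(wrap(wrap(wrap(one))))).
Decompose leaf/1: X2 = wrap(wrap(wrap(wrap(one)))).
Bind X2 := wrap(wrap(wrap(wrap(one)))).
No equations remain and no clash or occurs-check failure arose, so a unifier exists.

YES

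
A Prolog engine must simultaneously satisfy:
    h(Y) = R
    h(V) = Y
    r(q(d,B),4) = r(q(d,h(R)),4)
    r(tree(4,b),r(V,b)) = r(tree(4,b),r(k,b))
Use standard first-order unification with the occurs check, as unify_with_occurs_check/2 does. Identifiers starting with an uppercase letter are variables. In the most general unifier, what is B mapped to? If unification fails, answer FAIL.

h(h(h(k)))

Bind R := h(Y); substituting into the one remaining equation that mentions R gives: r(q(d,B),4) = r(q(d,h(h(Y))),4).
Bind Y := h(V); substituting into the one remaining equation that mentions Y gives: r(q(d,B),4) = r(q(d,h(h(h(V)))),4). Substituting into the earlier binding gives R := h(h(V)).
Decompose r/2: q(d,B) = q(d,h(h(h(V)))),  4 = 4.
Decompose q/2: d = d,  B = h(h(h(V))).
Delete trivial equation d = d.
Bind B := h(h(h(V))); no other remaining equation mentions B.
Delete trivial equation 4 = 4.
Decompose r/2: tree(4,b) = tree(4,b),  r(V,b) = r(k,b).
Delete trivial equation tree(4,b) = tree(4,b).
Decompose r/2: V = k,  b = b.
Bind V := k; no other remaining equation mentions V. Substituting into the earlier bindings gives R := h(h(k)), Y := h(k), B := h(h(h(k))).
Delete trivial equation b = b.
MGU = { R -> h(h(k)), Y -> h(k), B -> h(h(h(k))), V -> k }, so B -> h(h(h(k))).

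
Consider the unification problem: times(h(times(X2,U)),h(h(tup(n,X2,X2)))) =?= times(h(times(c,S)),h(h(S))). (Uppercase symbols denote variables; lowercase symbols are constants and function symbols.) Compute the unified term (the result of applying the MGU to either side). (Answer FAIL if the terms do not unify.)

Decompose times/2: h(times(X2,U)) =?= h(times(c,S)),  h(h(tup(n,X2,X2))) =?= h(h(S)).
Decompose h/1: times(X2,U) =?= times(c,S).
Decompose times/2: X2 =?= c,  U =?= S.
Bind X2 := c; substituting into the one remaining equation that mentions X2 gives: h(h(tup(n,c,c))) =?= h(h(S)).
Bind U := S; no other remaining equation mentions U.
Decompose h/1: h(tup(n,c,c)) =?= h(S).
Decompose h/1: tup(n,c,c) =?= S.
Bind S := tup(n,c,c). Substituting into the earlier binding gives U := tup(n,c,c).
Applying the MGU to either side gives times(h(times(c,tup(n,c,c))),h(h(tup(n,c,c)))).

times(h(times(c,tup(n,c,c))),h(h(tup(n,c,c))))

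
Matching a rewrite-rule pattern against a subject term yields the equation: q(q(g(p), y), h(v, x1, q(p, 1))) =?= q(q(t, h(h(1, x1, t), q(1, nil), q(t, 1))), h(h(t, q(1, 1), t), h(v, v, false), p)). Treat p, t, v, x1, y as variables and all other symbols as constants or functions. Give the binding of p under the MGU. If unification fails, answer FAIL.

FAIL

Decompose q/2: q(g(p), y) =?= q(t, h(h(1, x1, t), q(1, nil), q(t, 1))),  h(v, x1, q(p, 1)) =?= h(h(t, q(1, 1), t), h(v, v, false), p).
Decompose q/2: g(p) =?= t,  y =?= h(h(1, x1, t), q(1, nil), q(t, 1)).
Bind t := g(p); substituting into the remaining equations gives: y =?= h(h(1, x1, g(p)), q(1, nil), q(g(p), 1)),  h(v, x1, q(p, 1)) =?= h(h(g(p), q(1, 1), g(p)), h(v, v, false), p).
Bind y := h(h(1, x1, g(p)), q(1, nil), q(g(p), 1)); no other remaining equation mentions y.
Decompose h/3: v =?= h(g(p), q(1, 1), g(p)),  x1 =?= h(v, v, false),  q(p, 1) =?= p.
Bind v := h(g(p), q(1, 1), g(p)); substituting into the one remaining equation that mentions v gives: x1 =?= h(h(g(p), q(1, 1), g(p)), h(g(p), q(1, 1), g(p)), false).
Bind x1 := h(h(g(p), q(1, 1), g(p)), h(g(p), q(1, 1), g(p)), false); no other remaining equation mentions x1. Substituting into the earlier binding gives y := h(h(1, h(h(g(p), q(1, 1), g(p)), h(g(p), q(1, 1), g(p)), false), g(p)), q(1, nil), q(g(p), 1)).
Occurs check fails: p occurs in q(p, 1); the equation p =?= q(p, 1) has no finite solution.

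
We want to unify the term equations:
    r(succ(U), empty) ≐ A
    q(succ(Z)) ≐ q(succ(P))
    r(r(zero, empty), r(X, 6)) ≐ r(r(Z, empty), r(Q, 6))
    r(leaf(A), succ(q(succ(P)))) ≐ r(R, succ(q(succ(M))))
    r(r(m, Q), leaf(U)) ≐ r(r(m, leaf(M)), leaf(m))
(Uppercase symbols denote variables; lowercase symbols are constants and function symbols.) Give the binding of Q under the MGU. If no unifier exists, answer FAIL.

Bind A := r(succ(U), empty); substituting into the one remaining equation that mentions A gives: r(leaf(r(succ(U), empty)), succ(q(succ(P)))) ≐ r(R, succ(q(succ(M)))).
Decompose q/1: succ(Z) ≐ succ(P).
Decompose succ/1: Z ≐ P.
Bind Z := P; substituting into the one remaining equation that mentions Z gives: r(r(zero, empty), r(X, 6)) ≐ r(r(P, empty), r(Q, 6)).
Decompose r/2: r(zero, empty) ≐ r(P, empty),  r(X, 6) ≐ r(Q, 6).
Decompose r/2: zero ≐ P,  empty ≐ empty.
Bind P := zero; substituting into the one remaining equation that mentions P gives: r(leaf(r(succ(U), empty)), succ(q(succ(zero)))) ≐ r(R, succ(q(succ(M)))). Substituting into the earlier binding gives Z := zero.
Delete trivial equation empty ≐ empty.
Decompose r/2: X ≐ Q,  6 ≐ 6.
Bind X := Q; no other remaining equation mentions X.
Delete trivial equation 6 ≐ 6.
Decompose r/2: leaf(r(succ(U), empty)) ≐ R,  succ(q(succ(zero))) ≐ succ(q(succ(M))).
Bind R := leaf(r(succ(U), empty)); no other remaining equation mentions R.
Decompose succ/1: q(succ(zero)) ≐ q(succ(M)).
Decompose q/1: succ(zero) ≐ succ(M).
Decompose succ/1: zero ≐ M.
Bind M := zero; substituting into the remaining equation gives: r(r(m, Q), leaf(U)) ≐ r(r(m, leaf(zero)), leaf(m)).
Decompose r/2: r(m, Q) ≐ r(m, leaf(zero)),  leaf(U) ≐ leaf(m).
Decompose r/2: m ≐ m,  Q ≐ leaf(zero).
Delete trivial equation m ≐ m.
Bind Q := leaf(zero); no other remaining equation mentions Q. Substituting into the earlier binding gives X := leaf(zero).
Decompose leaf/1: U ≐ m.
Bind U := m. Substituting into the earlier bindings gives A := r(succ(m), empty), R := leaf(r(succ(m), empty)).
MGU = { A -> r(succ(m), empty), Z -> zero, P -> zero, X -> leaf(zero), R -> leaf(r(succ(m), empty)), M -> zero, Q -> leaf(zero), U -> m }, so Q -> leaf(zero).

leaf(zero)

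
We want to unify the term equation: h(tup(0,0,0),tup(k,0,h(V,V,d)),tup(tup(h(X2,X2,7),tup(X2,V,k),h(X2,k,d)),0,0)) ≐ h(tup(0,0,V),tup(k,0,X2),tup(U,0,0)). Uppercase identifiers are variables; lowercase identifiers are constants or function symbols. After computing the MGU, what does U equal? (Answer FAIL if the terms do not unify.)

tup(h(h(0,0,d),h(0,0,d),7),tup(h(0,0,d),0,k),h(h(0,0,d),k,d))

Decompose h/3: tup(0,0,0) ≐ tup(0,0,V),  tup(k,0,h(V,V,d)) ≐ tup(k,0,X2),  tup(tup(h(X2,X2,7),tup(X2,V,k),h(X2,k,d)),0,0) ≐ tup(U,0,0).
Decompose tup/3: 0 ≐ 0,  0 ≐ 0,  0 ≐ V.
Delete trivial equation 0 ≐ 0.
Delete trivial equation 0 ≐ 0.
Bind V := 0; substituting into the remaining equations gives: tup(k,0,h(0,0,d)) ≐ tup(k,0,X2),  tup(tup(h(X2,X2,7),tup(X2,0,k),h(X2,k,d)),0,0) ≐ tup(U,0,0).
Decompose tup/3: k ≐ k,  0 ≐ 0,  h(0,0,d) ≐ X2.
Delete trivial equation k ≐ k.
Delete trivial equation 0 ≐ 0.
Bind X2 := h(0,0,d); substituting into the remaining equation gives: tup(tup(h(h(0,0,d),h(0,0,d),7),tup(h(0,0,d),0,k),h(h(0,0,d),k,d)),0,0) ≐ tup(U,0,0).
Decompose tup/3: tup(h(h(0,0,d),h(0,0,d),7),tup(h(0,0,d),0,k),h(h(0,0,d),k,d)) ≐ U,  0 ≐ 0,  0 ≐ 0.
Bind U := tup(h(h(0,0,d),h(0,0,d),7),tup(h(0,0,d),0,k),h(h(0,0,d),k,d)); no other remaining equation mentions U.
Delete trivial equation 0 ≐ 0.
Delete trivial equation 0 ≐ 0.
MGU = { V -> 0, X2 -> h(0,0,d), U -> tup(h(h(0,0,d),h(0,0,d),7),tup(h(0,0,d),0,k),h(h(0,0,d),k,d)) }, so U -> tup(h(h(0,0,d),h(0,0,d),7),tup(h(0,0,d),0,k),h(h(0,0,d),k,d)).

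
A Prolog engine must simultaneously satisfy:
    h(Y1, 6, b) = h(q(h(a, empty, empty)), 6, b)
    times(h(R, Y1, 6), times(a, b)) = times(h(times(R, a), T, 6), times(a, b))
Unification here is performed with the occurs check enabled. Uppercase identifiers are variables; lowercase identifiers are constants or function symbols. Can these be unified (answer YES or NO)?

NO

Decompose h/3: Y1 = q(h(a, empty, empty)),  6 = 6,  b = b.
Bind Y1 := q(h(a, empty, empty)); substituting into the one remaining equation that mentions Y1 gives: times(h(R, q(h(a, empty, empty)), 6), times(a, b)) = times(h(times(R, a), T, 6), times(a, b)).
Delete trivial equation 6 = 6.
Delete trivial equation b = b.
Decompose times/2: h(R, q(h(a, empty, empty)), 6) = h(times(R, a), T, 6),  times(a, b) = times(a, b).
Decompose h/3: R = times(R, a),  q(h(a, empty, empty)) = T,  6 = 6.
Occurs check fails: R occurs in times(R, a); the equation R = times(R, a) has no finite solution.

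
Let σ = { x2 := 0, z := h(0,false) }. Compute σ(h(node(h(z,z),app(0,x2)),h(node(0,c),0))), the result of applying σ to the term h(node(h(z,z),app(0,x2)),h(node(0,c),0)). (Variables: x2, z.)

Replace each occurrence of x2 with 0.
Replace each occurrence of z with h(0,false).
Result: h(node(h(h(0,false),h(0,false)),app(0,0)),h(node(0,c),0)).

h(node(h(h(0,false),h(0,false)),app(0,0)),h(node(0,c),0))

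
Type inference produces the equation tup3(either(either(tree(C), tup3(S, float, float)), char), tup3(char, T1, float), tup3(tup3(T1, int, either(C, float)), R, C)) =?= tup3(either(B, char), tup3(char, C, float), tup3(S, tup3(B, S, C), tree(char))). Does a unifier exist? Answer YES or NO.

Decompose tup3/3: either(either(tree(C), tup3(S, float, float)), char) =?= either(B, char),  tup3(char, T1, float) =?= tup3(char, C, float),  tup3(tup3(T1, int, either(C, float)), R, C) =?= tup3(S, tup3(B, S, C), tree(char)).
Decompose either/2: either(tree(C), tup3(S, float, float)) =?= B,  char =?= char.
Bind B := either(tree(C), tup3(S, float, float)); substituting into the one remaining equation that mentions B gives: tup3(tup3(T1, int, either(C, float)), R, C) =?= tup3(S, tup3(either(tree(C), tup3(S, float, float)), S, C), tree(char)).
Delete trivial equation char =?= char.
Decompose tup3/3: char =?= char,  T1 =?= C,  float =?= float.
Delete trivial equation char =?= char.
Bind T1 := C; substituting into the one remaining equation that mentions T1 gives: tup3(tup3(C, int, either(C, float)), R, C) =?= tup3(S, tup3(either(tree(C), tup3(S, float, float)), S, C), tree(char)).
Delete trivial equation float =?= float.
Decompose tup3/3: tup3(C, int, either(C, float)) =?= S,  R =?= tup3(either(tree(C), tup3(S, float, float)), S, C),  C =?= tree(char).
Bind S := tup3(C, int, either(C, float)); substituting into the one remaining equation that mentions S gives: R =?= tup3(either(tree(C), tup3(tup3(C, int, either(C, float)), float, float)), tup3(C, int, either(C, float)), C). Substituting into the earlier binding gives B := either(tree(C), tup3(tup3(C, int, either(C, float)), float, float)).
Bind R := tup3(either(tree(C), tup3(tup3(C, int, either(C, float)), float, float)), tup3(C, int, either(C, float)), C); no other remaining equation mentions R.
Bind C := tree(char). Substituting into the earlier bindings gives B := either(tree(tree(char)), tup3(tup3(tree(char), int, either(tree(char), float)), float, float)), T1 := tree(char), S := tup3(tree(char), int, either(tree(char), float)), R := tup3(either(tree(tree(char)), tup3(tup3(tree(char), int, either(tree(char), float)), float, float)), tup3(tree(char), int, either(tree(char), float)), tree(char)).
No equations remain and no clash or occurs-check failure arose, so a unifier exists.

YES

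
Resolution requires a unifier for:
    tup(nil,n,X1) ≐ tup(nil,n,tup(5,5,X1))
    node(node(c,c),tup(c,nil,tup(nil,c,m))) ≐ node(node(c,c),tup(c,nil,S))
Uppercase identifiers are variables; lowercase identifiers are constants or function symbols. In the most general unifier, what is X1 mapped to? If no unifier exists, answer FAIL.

FAIL

Decompose tup/3: nil ≐ nil,  n ≐ n,  X1 ≐ tup(5,5,X1).
Delete trivial equation nil ≐ nil.
Delete trivial equation n ≐ n.
Occurs check fails: X1 occurs in tup(5,5,X1); the equation X1 ≐ tup(5,5,X1) has no finite solution.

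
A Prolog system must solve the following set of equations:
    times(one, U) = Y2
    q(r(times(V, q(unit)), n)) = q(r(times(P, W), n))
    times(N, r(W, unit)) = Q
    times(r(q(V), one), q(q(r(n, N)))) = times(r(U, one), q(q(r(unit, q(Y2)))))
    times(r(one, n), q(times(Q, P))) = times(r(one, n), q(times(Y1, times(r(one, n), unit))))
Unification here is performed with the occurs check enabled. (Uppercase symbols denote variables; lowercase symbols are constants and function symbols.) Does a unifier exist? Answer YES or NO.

Bind Y2 := times(one, U); substituting into the one remaining equation that mentions Y2 gives: times(r(q(V), one), q(q(r(n, N)))) = times(r(U, one), q(q(r(unit, q(times(one, U)))))).
Decompose q/1: r(times(V, q(unit)), n) = r(times(P, W), n).
Decompose r/2: times(V, q(unit)) = times(P, W),  n = n.
Decompose times/2: V = P,  q(unit) = W.
Bind V := P; substituting into the one remaining equation that mentions V gives: times(r(q(P), one), q(q(r(n, N)))) = times(r(U, one), q(q(r(unit, q(times(one, U)))))).
Bind W := q(unit); substituting into the one remaining equation that mentions W gives: times(N, r(q(unit), unit)) = Q.
Delete trivial equation n = n.
Bind Q := times(N, r(q(unit), unit)); substituting into the one remaining equation that mentions Q gives: times(r(one, n), q(times(times(N, r(q(unit), unit)), P))) = times(r(one, n), q(times(Y1, times(r(one, n), unit)))).
Decompose times/2: r(q(P), one) = r(U, one),  q(q(r(n, N))) = q(q(r(unit, q(times(one, U))))).
Decompose r/2: q(P) = U,  one = one.
Bind U := q(P); substituting into the one remaining equation that mentions U gives: q(q(r(n, N))) = q(q(r(unit, q(times(one, q(P)))))). Substituting into the earlier binding gives Y2 := times(one, q(P)).
Delete trivial equation one = one.
Decompose q/1: q(r(n, N)) = q(r(unit, q(times(one, q(P))))).
Decompose q/1: r(n, N) = r(unit, q(times(one, q(P)))).
Decompose r/2: n = unit,  N = q(times(one, q(P))).
Clash: constants n and unit differ; no unifier exists.

NO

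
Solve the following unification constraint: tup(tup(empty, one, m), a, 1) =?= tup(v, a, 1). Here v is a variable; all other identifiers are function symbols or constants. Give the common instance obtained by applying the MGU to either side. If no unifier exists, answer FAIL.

Decompose tup/3: tup(empty, one, m) =?= v,  a =?= a,  1 =?= 1.
Bind v := tup(empty, one, m); no other remaining equation mentions v.
Delete trivial equation a =?= a.
Delete trivial equation 1 =?= 1.
Applying the MGU to either side gives tup(tup(empty, one, m), a, 1).

tup(tup(empty, one, m), a, 1)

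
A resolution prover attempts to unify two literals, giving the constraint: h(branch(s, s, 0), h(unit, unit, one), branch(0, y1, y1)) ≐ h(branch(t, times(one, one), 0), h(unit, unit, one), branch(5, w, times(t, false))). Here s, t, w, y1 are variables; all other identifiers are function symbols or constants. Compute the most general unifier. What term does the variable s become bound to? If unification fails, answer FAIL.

FAIL

Decompose h/3: branch(s, s, 0) ≐ branch(t, times(one, one), 0),  h(unit, unit, one) ≐ h(unit, unit, one),  branch(0, y1, y1) ≐ branch(5, w, times(t, false)).
Decompose branch/3: s ≐ t,  s ≐ times(one, one),  0 ≐ 0.
Bind s := t; substituting into the one remaining equation that mentions s gives: t ≐ times(one, one).
Bind t := times(one, one); substituting into the one remaining equation that mentions t gives: branch(0, y1, y1) ≐ branch(5, w, times(times(one, one), false)). Substituting into the earlier binding gives s := times(one, one).
Delete trivial equation 0 ≐ 0.
Delete trivial equation h(unit, unit, one) ≐ h(unit, unit, one).
Decompose branch/3: 0 ≐ 5,  y1 ≐ w,  y1 ≐ times(times(one, one), false).
Clash: constants 0 and 5 differ; no unifier exists.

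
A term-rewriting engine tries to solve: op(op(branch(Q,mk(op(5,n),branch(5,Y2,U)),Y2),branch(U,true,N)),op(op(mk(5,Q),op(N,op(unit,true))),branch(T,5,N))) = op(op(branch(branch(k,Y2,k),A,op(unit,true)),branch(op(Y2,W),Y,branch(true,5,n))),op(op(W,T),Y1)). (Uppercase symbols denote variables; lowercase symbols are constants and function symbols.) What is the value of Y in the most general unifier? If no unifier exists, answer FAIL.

Decompose op/2: op(branch(Q,mk(op(5,n),branch(5,Y2,U)),Y2),branch(U,true,N)) = op(branch(branch(k,Y2,k),A,op(unit,true)),branch(op(Y2,W),Y,branch(true,5,n))),  op(op(mk(5,Q),op(N,op(unit,true))),branch(T,5,N)) = op(op(W,T),Y1).
Decompose op/2: branch(Q,mk(op(5,n),branch(5,Y2,U)),Y2) = branch(branch(k,Y2,k),A,op(unit,true)),  branch(U,true,N) = branch(op(Y2,W),Y,branch(true,5,n)).
Decompose branch/3: Q = branch(k,Y2,k),  mk(op(5,n),branch(5,Y2,U)) = A,  Y2 = op(unit,true).
Bind Q := branch(k,Y2,k); substituting into the one remaining equation that mentions Q gives: op(op(mk(5,branch(k,Y2,k)),op(N,op(unit,true))),branch(T,5,N)) = op(op(W,T),Y1).
Bind A := mk(op(5,n),branch(5,Y2,U)); no other remaining equation mentions A.
Bind Y2 := op(unit,true); substituting into the remaining equations gives: branch(U,true,N) = branch(op(op(unit,true),W),Y,branch(true,5,n)),  op(op(mk(5,branch(k,op(unit,true),k)),op(N,op(unit,true))),branch(T,5,N)) = op(op(W,T),Y1). Substituting into the earlier bindings gives Q := branch(k,op(unit,true),k), A := mk(op(5,n),branch(5,op(unit,true),U)).
Decompose branch/3: U = op(op(unit,true),W),  true = Y,  N = branch(true,5,n).
Bind U := op(op(unit,true),W); no other remaining equation mentions U. Substituting into the earlier binding gives A := mk(op(5,n),branch(5,op(unit,true),op(op(unit,true),W))).
Bind Y := true; no other remaining equation mentions Y.
Bind N := branch(true,5,n); substituting into the remaining equation gives: op(op(mk(5,branch(k,op(unit,true),k)),op(branch(true,5,n),op(unit,true))),branch(T,5,branch(true,5,n))) = op(op(W,T),Y1).
Decompose op/2: op(mk(5,branch(k,op(unit,true),k)),op(branch(true,5,n),op(unit,true))) = op(W,T),  branch(T,5,branch(true,5,n)) = Y1.
Decompose op/2: mk(5,branch(k,op(unit,true),k)) = W,  op(branch(true,5,n),op(unit,true)) = T.
Bind W := mk(5,branch(k,op(unit,true),k)); no other remaining equation mentions W. Substituting into the earlier bindings gives A := mk(op(5,n),branch(5,op(unit,true),op(op(unit,true),mk(5,branch(k,op(unit,true),k))))), U := op(op(unit,true),mk(5,branch(k,op(unit,true),k))).
Bind T := op(branch(true,5,n),op(unit,true)); substituting into the remaining equation gives: branch(op(branch(true,5,n),op(unit,true)),5,branch(true,5,n)) = Y1.
Bind Y1 := branch(op(branch(true,5,n),op(unit,true)),5,branch(true,5,n)).
MGU = { Q ↦ branch(k,op(unit,true),k), A ↦ mk(op(5,n),branch(5,op(unit,true),op(op(unit,true),mk(5,branch(k,op(unit,true),k))))), Y2 ↦ op(unit,true), U ↦ op(op(unit,true),mk(5,branch(k,op(unit,true),k))), Y ↦ true, N ↦ branch(true,5,n), W ↦ mk(5,branch(k,op(unit,true),k)), T ↦ op(branch(true,5,n),op(unit,true)), Y1 ↦ branch(op(branch(true,5,n),op(unit,true)),5,branch(true,5,n)) }, so Y ↦ true.

true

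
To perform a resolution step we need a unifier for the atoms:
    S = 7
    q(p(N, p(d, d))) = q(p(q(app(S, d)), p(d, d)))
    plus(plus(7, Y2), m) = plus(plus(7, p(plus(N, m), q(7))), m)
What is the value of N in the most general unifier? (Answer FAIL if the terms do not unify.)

q(app(7, d))

Bind S := 7; substituting into the one remaining equation that mentions S gives: q(p(N, p(d, d))) = q(p(q(app(7, d)), p(d, d))).
Decompose q/1: p(N, p(d, d)) = p(q(app(7, d)), p(d, d)).
Decompose p/2: N = q(app(7, d)),  p(d, d) = p(d, d).
Bind N := q(app(7, d)); substituting into the one remaining equation that mentions N gives: plus(plus(7, Y2), m) = plus(plus(7, p(plus(q(app(7, d)), m), q(7))), m).
Delete trivial equation p(d, d) = p(d, d).
Decompose plus/2: plus(7, Y2) = plus(7, p(plus(q(app(7, d)), m), q(7))),  m = m.
Decompose plus/2: 7 = 7,  Y2 = p(plus(q(app(7, d)), m), q(7)).
Delete trivial equation 7 = 7.
Bind Y2 := p(plus(q(app(7, d)), m), q(7)); no other remaining equation mentions Y2.
Delete trivial equation m = m.
MGU = { S ↦ 7, N ↦ q(app(7, d)), Y2 ↦ p(plus(q(app(7, d)), m), q(7)) }, so N ↦ q(app(7, d)).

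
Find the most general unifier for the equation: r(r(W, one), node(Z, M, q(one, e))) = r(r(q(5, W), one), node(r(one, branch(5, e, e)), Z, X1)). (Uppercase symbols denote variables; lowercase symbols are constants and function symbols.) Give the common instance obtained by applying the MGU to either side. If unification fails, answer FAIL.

Decompose r/2: r(W, one) = r(q(5, W), one),  node(Z, M, q(one, e)) = node(r(one, branch(5, e, e)), Z, X1).
Decompose r/2: W = q(5, W),  one = one.
Occurs check fails: W occurs in q(5, W); the equation W = q(5, W) has no finite solution.

FAIL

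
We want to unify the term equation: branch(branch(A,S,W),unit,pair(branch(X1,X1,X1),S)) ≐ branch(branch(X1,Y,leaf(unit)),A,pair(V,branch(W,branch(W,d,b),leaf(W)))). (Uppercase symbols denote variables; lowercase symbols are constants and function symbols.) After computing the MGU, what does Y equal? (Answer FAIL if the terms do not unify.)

branch(leaf(unit),branch(leaf(unit),d,b),leaf(leaf(unit)))

Decompose branch/3: branch(A,S,W) ≐ branch(X1,Y,leaf(unit)),  unit ≐ A,  pair(branch(X1,X1,X1),S) ≐ pair(V,branch(W,branch(W,d,b),leaf(W))).
Decompose branch/3: A ≐ X1,  S ≐ Y,  W ≐ leaf(unit).
Bind A := X1; substituting into the one remaining equation that mentions A gives: unit ≐ X1.
Bind S := Y; substituting into the one remaining equation that mentions S gives: pair(branch(X1,X1,X1),Y) ≐ pair(V,branch(W,branch(W,d,b),leaf(W))).
Bind W := leaf(unit); substituting into the one remaining equation that mentions W gives: pair(branch(X1,X1,X1),Y) ≐ pair(V,branch(leaf(unit),branch(leaf(unit),d,b),leaf(leaf(unit)))).
Bind X1 := unit; substituting into the remaining equation gives: pair(branch(unit,unit,unit),Y) ≐ pair(V,branch(leaf(unit),branch(leaf(unit),d,b),leaf(leaf(unit)))). Substituting into the earlier binding gives A := unit.
Decompose pair/2: branch(unit,unit,unit) ≐ V,  Y ≐ branch(leaf(unit),branch(leaf(unit),d,b),leaf(leaf(unit))).
Bind V := branch(unit,unit,unit); no other remaining equation mentions V.
Bind Y := branch(leaf(unit),branch(leaf(unit),d,b),leaf(leaf(unit))). Substituting into the earlier binding gives S := branch(leaf(unit),branch(leaf(unit),d,b),leaf(leaf(unit))).
MGU = { A ↦ unit, S ↦ branch(leaf(unit),branch(leaf(unit),d,b),leaf(leaf(unit))), W ↦ leaf(unit), X1 ↦ unit, V ↦ branch(unit,unit,unit), Y ↦ branch(leaf(unit),branch(leaf(unit),d,b),leaf(leaf(unit))) }, so Y ↦ branch(leaf(unit),branch(leaf(unit),d,b),leaf(leaf(unit))).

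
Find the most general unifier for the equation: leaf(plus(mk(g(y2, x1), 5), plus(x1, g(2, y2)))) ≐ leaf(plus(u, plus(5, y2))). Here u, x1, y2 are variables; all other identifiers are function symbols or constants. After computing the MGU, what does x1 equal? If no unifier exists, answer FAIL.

FAIL

Decompose leaf/1: plus(mk(g(y2, x1), 5), plus(x1, g(2, y2))) ≐ plus(u, plus(5, y2)).
Decompose plus/2: mk(g(y2, x1), 5) ≐ u,  plus(x1, g(2, y2)) ≐ plus(5, y2).
Bind u := mk(g(y2, x1), 5); no other remaining equation mentions u.
Decompose plus/2: x1 ≐ 5,  g(2, y2) ≐ y2.
Bind x1 := 5; no other remaining equation mentions x1. Substituting into the earlier binding gives u := mk(g(y2, 5), 5).
Occurs check fails: y2 occurs in g(2, y2); the equation y2 ≐ g(2, y2) has no finite solution.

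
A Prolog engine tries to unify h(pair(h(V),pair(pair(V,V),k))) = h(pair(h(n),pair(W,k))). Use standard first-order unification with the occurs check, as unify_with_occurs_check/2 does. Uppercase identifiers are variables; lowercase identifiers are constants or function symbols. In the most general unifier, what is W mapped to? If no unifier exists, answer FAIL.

pair(n,n)

Decompose h/1: pair(h(V),pair(pair(V,V),k)) = pair(h(n),pair(W,k)).
Decompose pair/2: h(V) = h(n),  pair(pair(V,V),k) = pair(W,k).
Decompose h/1: V = n.
Bind V := n; substituting into the remaining equation gives: pair(pair(n,n),k) = pair(W,k).
Decompose pair/2: pair(n,n) = W,  k = k.
Bind W := pair(n,n); no other remaining equation mentions W.
Delete trivial equation k = k.
MGU = { V = n, W = pair(n,n) }, so W = pair(n,n).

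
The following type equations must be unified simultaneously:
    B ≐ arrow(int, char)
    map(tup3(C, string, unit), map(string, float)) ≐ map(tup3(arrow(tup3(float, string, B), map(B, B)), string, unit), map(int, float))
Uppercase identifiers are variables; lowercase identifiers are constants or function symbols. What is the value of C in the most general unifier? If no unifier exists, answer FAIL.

Bind B := arrow(int, char); substituting into the remaining equation gives: map(tup3(C, string, unit), map(string, float)) ≐ map(tup3(arrow(tup3(float, string, arrow(int, char)), map(arrow(int, char), arrow(int, char))), string, unit), map(int, float)).
Decompose map/2: tup3(C, string, unit) ≐ tup3(arrow(tup3(float, string, arrow(int, char)), map(arrow(int, char), arrow(int, char))), string, unit),  map(string, float) ≐ map(int, float).
Decompose tup3/3: C ≐ arrow(tup3(float, string, arrow(int, char)), map(arrow(int, char), arrow(int, char))),  string ≐ string,  unit ≐ unit.
Bind C := arrow(tup3(float, string, arrow(int, char)), map(arrow(int, char), arrow(int, char))); no other remaining equation mentions C.
Delete trivial equation string ≐ string.
Delete trivial equation unit ≐ unit.
Decompose map/2: string ≐ int,  float ≐ float.
Clash: constants string and int differ; no unifier exists.

FAIL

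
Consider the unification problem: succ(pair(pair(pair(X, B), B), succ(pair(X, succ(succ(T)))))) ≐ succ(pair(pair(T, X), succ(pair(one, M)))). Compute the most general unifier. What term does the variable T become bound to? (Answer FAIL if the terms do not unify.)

pair(one, one)

Decompose succ/1: pair(pair(pair(X, B), B), succ(pair(X, succ(succ(T))))) ≐ pair(pair(T, X), succ(pair(one, M))).
Decompose pair/2: pair(pair(X, B), B) ≐ pair(T, X),  succ(pair(X, succ(succ(T)))) ≐ succ(pair(one, M)).
Decompose pair/2: pair(X, B) ≐ T,  B ≐ X.
Bind T := pair(X, B); substituting into the one remaining equation that mentions T gives: succ(pair(X, succ(succ(pair(X, B))))) ≐ succ(pair(one, M)).
Bind B := X; substituting into the remaining equation gives: succ(pair(X, succ(succ(pair(X, X))))) ≐ succ(pair(one, M)). Substituting into the earlier binding gives T := pair(X, X).
Decompose succ/1: pair(X, succ(succ(pair(X, X)))) ≐ pair(one, M).
Decompose pair/2: X ≐ one,  succ(succ(pair(X, X))) ≐ M.
Bind X := one; substituting into the remaining equation gives: succ(succ(pair(one, one))) ≐ M. Substituting into the earlier bindings gives T := pair(one, one), B := one.
Bind M := succ(succ(pair(one, one))).
MGU = { T ↦ pair(one, one), B ↦ one, X ↦ one, M ↦ succ(succ(pair(one, one))) }, so T ↦ pair(one, one).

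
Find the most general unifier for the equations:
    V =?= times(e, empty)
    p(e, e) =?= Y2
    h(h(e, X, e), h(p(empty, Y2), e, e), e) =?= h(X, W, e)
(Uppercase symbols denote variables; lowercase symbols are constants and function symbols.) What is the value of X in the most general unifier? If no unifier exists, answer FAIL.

Bind V := times(e, empty); no other remaining equation mentions V.
Bind Y2 := p(e, e); substituting into the remaining equation gives: h(h(e, X, e), h(p(empty, p(e, e)), e, e), e) =?= h(X, W, e).
Decompose h/3: h(e, X, e) =?= X,  h(p(empty, p(e, e)), e, e) =?= W,  e =?= e.
Occurs check fails: X occurs in h(e, X, e); the equation X =?= h(e, X, e) has no finite solution.

FAIL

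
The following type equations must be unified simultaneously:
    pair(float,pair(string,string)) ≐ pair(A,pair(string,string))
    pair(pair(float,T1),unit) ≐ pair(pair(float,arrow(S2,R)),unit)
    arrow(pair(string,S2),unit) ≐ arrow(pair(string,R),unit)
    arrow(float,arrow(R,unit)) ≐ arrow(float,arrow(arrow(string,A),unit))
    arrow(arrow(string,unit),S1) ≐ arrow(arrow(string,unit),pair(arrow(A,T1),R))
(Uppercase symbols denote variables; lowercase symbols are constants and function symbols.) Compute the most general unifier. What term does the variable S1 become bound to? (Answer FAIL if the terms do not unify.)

pair(arrow(float,arrow(arrow(string,float),arrow(string,float))),arrow(string,float))

Decompose pair/2: float ≐ A,  pair(string,string) ≐ pair(string,string).
Bind A := float; substituting into the 2 remaining equations that mention A gives: arrow(float,arrow(R,unit)) ≐ arrow(float,arrow(arrow(string,float),unit)),  arrow(arrow(string,unit),S1) ≐ arrow(arrow(string,unit),pair(arrow(float,T1),R)).
Delete trivial equation pair(string,string) ≐ pair(string,string).
Decompose pair/2: pair(float,T1) ≐ pair(float,arrow(S2,R)),  unit ≐ unit.
Decompose pair/2: float ≐ float,  T1 ≐ arrow(S2,R).
Delete trivial equation float ≐ float.
Bind T1 := arrow(S2,R); substituting into the one remaining equation that mentions T1 gives: arrow(arrow(string,unit),S1) ≐ arrow(arrow(string,unit),pair(arrow(float,arrow(S2,R)),R)).
Delete trivial equation unit ≐ unit.
Decompose arrow/2: pair(string,S2) ≐ pair(string,R),  unit ≐ unit.
Decompose pair/2: string ≐ string,  S2 ≐ R.
Delete trivial equation string ≐ string.
Bind S2 := R; substituting into the one remaining equation that mentions S2 gives: arrow(arrow(string,unit),S1) ≐ arrow(arrow(string,unit),pair(arrow(float,arrow(R,R)),R)). Substituting into the earlier binding gives T1 := arrow(R,R).
Delete trivial equation unit ≐ unit.
Decompose arrow/2: float ≐ float,  arrow(R,unit) ≐ arrow(arrow(string,float),unit).
Delete trivial equation float ≐ float.
Decompose arrow/2: R ≐ arrow(string,float),  unit ≐ unit.
Bind R := arrow(string,float); substituting into the one remaining equation that mentions R gives: arrow(arrow(string,unit),S1) ≐ arrow(arrow(string,unit),pair(arrow(float,arrow(arrow(string,float),arrow(string,float))),arrow(string,float))). Substituting into the earlier bindings gives T1 := arrow(arrow(string,float),arrow(string,float)), S2 := arrow(string,float).
Delete trivial equation unit ≐ unit.
Decompose arrow/2: arrow(string,unit) ≐ arrow(string,unit),  S1 ≐ pair(arrow(float,arrow(arrow(string,float),arrow(string,float))),arrow(string,float)).
Delete trivial equation arrow(string,unit) ≐ arrow(string,unit).
Bind S1 := pair(arrow(float,arrow(arrow(string,float),arrow(string,float))),arrow(string,float)).
MGU = { A -> float, T1 -> arrow(arrow(string,float),arrow(string,float)), S2 -> arrow(string,float), R -> arrow(string,float), S1 -> pair(arrow(float,arrow(arrow(string,float),arrow(string,float))),arrow(string,float)) }, so S1 -> pair(arrow(float,arrow(arrow(string,float),arrow(string,float))),arrow(string,float)).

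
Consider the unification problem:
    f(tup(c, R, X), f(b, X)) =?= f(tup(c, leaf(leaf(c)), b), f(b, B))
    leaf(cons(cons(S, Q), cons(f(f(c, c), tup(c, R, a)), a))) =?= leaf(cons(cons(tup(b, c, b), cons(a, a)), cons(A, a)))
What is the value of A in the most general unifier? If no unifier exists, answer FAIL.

Decompose f/2: tup(c, R, X) =?= tup(c, leaf(leaf(c)), b),  f(b, X) =?= f(b, B).
Decompose tup/3: c =?= c,  R =?= leaf(leaf(c)),  X =?= b.
Delete trivial equation c =?= c.
Bind R := leaf(leaf(c)); substituting into the one remaining equation that mentions R gives: leaf(cons(cons(S, Q), cons(f(f(c, c), tup(c, leaf(leaf(c)), a)), a))) =?= leaf(cons(cons(tup(b, c, b), cons(a, a)), cons(A, a))).
Bind X := b; substituting into the one remaining equation that mentions X gives: f(b, b) =?= f(b, B).
Decompose f/2: b =?= b,  b =?= B.
Delete trivial equation b =?= b.
Bind B := b; no other remaining equation mentions B.
Decompose leaf/1: cons(cons(S, Q), cons(f(f(c, c), tup(c, leaf(leaf(c)), a)), a)) =?= cons(cons(tup(b, c, b), cons(a, a)), cons(A, a)).
Decompose cons/2: cons(S, Q) =?= cons(tup(b, c, b), cons(a, a)),  cons(f(f(c, c), tup(c, leaf(leaf(c)), a)), a) =?= cons(A, a).
Decompose cons/2: S =?= tup(b, c, b),  Q =?= cons(a, a).
Bind S := tup(b, c, b); no other remaining equation mentions S.
Bind Q := cons(a, a); no other remaining equation mentions Q.
Decompose cons/2: f(f(c, c), tup(c, leaf(leaf(c)), a)) =?= A,  a =?= a.
Bind A := f(f(c, c), tup(c, leaf(leaf(c)), a)); no other remaining equation mentions A.
Delete trivial equation a =?= a.
MGU = { R -> leaf(leaf(c)), X -> b, B -> b, S -> tup(b, c, b), Q -> cons(a, a), A -> f(f(c, c), tup(c, leaf(leaf(c)), a)) }, so A -> f(f(c, c), tup(c, leaf(leaf(c)), a)).

f(f(c, c), tup(c, leaf(leaf(c)), a))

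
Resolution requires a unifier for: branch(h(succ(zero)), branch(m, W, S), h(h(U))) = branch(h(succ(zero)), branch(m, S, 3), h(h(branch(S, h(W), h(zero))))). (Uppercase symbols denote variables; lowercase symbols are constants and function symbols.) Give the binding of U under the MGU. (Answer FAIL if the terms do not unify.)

branch(3, h(3), h(zero))

Decompose branch/3: h(succ(zero)) = h(succ(zero)),  branch(m, W, S) = branch(m, S, 3),  h(h(U)) = h(h(branch(S, h(W), h(zero)))).
Delete trivial equation h(succ(zero)) = h(succ(zero)).
Decompose branch/3: m = m,  W = S,  S = 3.
Delete trivial equation m = m.
Bind W := S; substituting into the one remaining equation that mentions W gives: h(h(U)) = h(h(branch(S, h(S), h(zero)))).
Bind S := 3; substituting into the remaining equation gives: h(h(U)) = h(h(branch(3, h(3), h(zero)))). Substituting into the earlier binding gives W := 3.
Decompose h/1: h(U) = h(branch(3, h(3), h(zero))).
Decompose h/1: U = branch(3, h(3), h(zero)).
Bind U := branch(3, h(3), h(zero)).
MGU = { W -> 3, S -> 3, U -> branch(3, h(3), h(zero)) }, so U -> branch(3, h(3), h(zero)).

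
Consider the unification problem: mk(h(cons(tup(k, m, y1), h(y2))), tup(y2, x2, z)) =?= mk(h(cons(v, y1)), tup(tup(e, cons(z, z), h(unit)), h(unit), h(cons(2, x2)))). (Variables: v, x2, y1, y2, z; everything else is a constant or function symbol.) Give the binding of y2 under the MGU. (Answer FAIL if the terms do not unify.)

tup(e, cons(h(cons(2, h(unit))), h(cons(2, h(unit)))), h(unit))

Decompose mk/2: h(cons(tup(k, m, y1), h(y2))) =?= h(cons(v, y1)),  tup(y2, x2, z) =?= tup(tup(e, cons(z, z), h(unit)), h(unit), h(cons(2, x2))).
Decompose h/1: cons(tup(k, m, y1), h(y2)) =?= cons(v, y1).
Decompose cons/2: tup(k, m, y1) =?= v,  h(y2) =?= y1.
Bind v := tup(k, m, y1); no other remaining equation mentions v.
Bind y1 := h(y2); no other remaining equation mentions y1. Substituting into the earlier binding gives v := tup(k, m, h(y2)).
Decompose tup/3: y2 =?= tup(e, cons(z, z), h(unit)),  x2 =?= h(unit),  z =?= h(cons(2, x2)).
Bind y2 := tup(e, cons(z, z), h(unit)); no other remaining equation mentions y2. Substituting into the earlier bindings gives v := tup(k, m, h(tup(e, cons(z, z), h(unit)))), y1 := h(tup(e, cons(z, z), h(unit))).
Bind x2 := h(unit); substituting into the remaining equation gives: z =?= h(cons(2, h(unit))).
Bind z := h(cons(2, h(unit))). Substituting into the earlier bindings gives v := tup(k, m, h(tup(e, cons(h(cons(2, h(unit))), h(cons(2, h(unit)))), h(unit)))), y1 := h(tup(e, cons(h(cons(2, h(unit))), h(cons(2, h(unit)))), h(unit))), y2 := tup(e, cons(h(cons(2, h(unit))), h(cons(2, h(unit)))), h(unit)).
MGU = { v ↦ tup(k, m, h(tup(e, cons(h(cons(2, h(unit))), h(cons(2, h(unit)))), h(unit)))), y1 ↦ h(tup(e, cons(h(cons(2, h(unit))), h(cons(2, h(unit)))), h(unit))), y2 ↦ tup(e, cons(h(cons(2, h(unit))), h(cons(2, h(unit)))), h(unit)), x2 ↦ h(unit), z ↦ h(cons(2, h(unit))) }, so y2 ↦ tup(e, cons(h(cons(2, h(unit))), h(cons(2, h(unit)))), h(unit)).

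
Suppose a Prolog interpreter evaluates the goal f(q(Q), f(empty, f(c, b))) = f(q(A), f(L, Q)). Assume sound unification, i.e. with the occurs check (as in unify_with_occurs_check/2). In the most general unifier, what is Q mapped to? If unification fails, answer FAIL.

Decompose f/2: q(Q) = q(A),  f(empty, f(c, b)) = f(L, Q).
Decompose q/1: Q = A.
Bind Q := A; substituting into the remaining equation gives: f(empty, f(c, b)) = f(L, A).
Decompose f/2: empty = L,  f(c, b) = A.
Bind L := empty; no other remaining equation mentions L.
Bind A := f(c, b). Substituting into the earlier binding gives Q := f(c, b).
MGU = { Q -> f(c, b), L -> empty, A -> f(c, b) }, so Q -> f(c, b).

f(c, b)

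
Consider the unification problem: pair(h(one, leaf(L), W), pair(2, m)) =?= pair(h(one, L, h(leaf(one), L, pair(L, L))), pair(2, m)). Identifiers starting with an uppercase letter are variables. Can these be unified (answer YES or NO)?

Decompose pair/2: h(one, leaf(L), W) =?= h(one, L, h(leaf(one), L, pair(L, L))),  pair(2, m) =?= pair(2, m).
Decompose h/3: one =?= one,  leaf(L) =?= L,  W =?= h(leaf(one), L, pair(L, L)).
Delete trivial equation one =?= one.
Occurs check fails: L occurs in leaf(L); the equation L =?= leaf(L) has no finite solution.

NO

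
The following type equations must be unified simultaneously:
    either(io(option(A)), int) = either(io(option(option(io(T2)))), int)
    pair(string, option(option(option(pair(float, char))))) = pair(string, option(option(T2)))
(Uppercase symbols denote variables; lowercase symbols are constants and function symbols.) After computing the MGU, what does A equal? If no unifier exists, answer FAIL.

option(io(option(pair(float, char))))

Decompose either/2: io(option(A)) = io(option(option(io(T2)))),  int = int.
Decompose io/1: option(A) = option(option(io(T2))).
Decompose option/1: A = option(io(T2)).
Bind A := option(io(T2)); no other remaining equation mentions A.
Delete trivial equation int = int.
Decompose pair/2: string = string,  option(option(option(pair(float, char)))) = option(option(T2)).
Delete trivial equation string = string.
Decompose option/1: option(option(pair(float, char))) = option(T2).
Decompose option/1: option(pair(float, char)) = T2.
Bind T2 := option(pair(float, char)). Substituting into the earlier binding gives A := option(io(option(pair(float, char)))).
MGU = { A := option(io(option(pair(float, char)))), T2 := option(pair(float, char)) }, so A := option(io(option(pair(float, char)))).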